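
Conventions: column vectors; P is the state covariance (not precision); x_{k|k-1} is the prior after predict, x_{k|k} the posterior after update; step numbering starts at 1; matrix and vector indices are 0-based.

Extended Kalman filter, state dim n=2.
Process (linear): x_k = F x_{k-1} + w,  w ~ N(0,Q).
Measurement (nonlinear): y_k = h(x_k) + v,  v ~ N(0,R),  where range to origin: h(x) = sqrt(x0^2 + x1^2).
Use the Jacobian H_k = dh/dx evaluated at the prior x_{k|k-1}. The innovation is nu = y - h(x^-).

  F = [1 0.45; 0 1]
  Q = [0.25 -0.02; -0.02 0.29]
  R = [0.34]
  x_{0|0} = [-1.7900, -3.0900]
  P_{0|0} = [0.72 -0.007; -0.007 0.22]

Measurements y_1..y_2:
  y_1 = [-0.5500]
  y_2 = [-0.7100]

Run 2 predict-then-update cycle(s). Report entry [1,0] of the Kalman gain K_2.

K[1,0] = -0.6195

step 1: x^-=[-3.1805, -3.0900]  P^-=[1.0082 0.0720; 0.0720 0.5100]  H_jac=[-0.7172 -0.6968]  S=[1.1783]  K=[-0.6563; -0.3454]  nu=[-4.9844]  x^+=[0.0908, -1.3682]  P^+=[0.5007 -0.1951; -0.1951 0.3694]
step 2: x^-=[-0.5249, -1.3682]  P^-=[0.6499 -0.0489; -0.0489 0.6594]  H_jac=[-0.3582 -0.9337]  S=[0.9655]  K=[-0.1938; -0.6195]  nu=[-2.1754]  x^+=[-0.1033, -0.0205]  P^+=[0.6136 -0.1648; -0.1648 0.2888]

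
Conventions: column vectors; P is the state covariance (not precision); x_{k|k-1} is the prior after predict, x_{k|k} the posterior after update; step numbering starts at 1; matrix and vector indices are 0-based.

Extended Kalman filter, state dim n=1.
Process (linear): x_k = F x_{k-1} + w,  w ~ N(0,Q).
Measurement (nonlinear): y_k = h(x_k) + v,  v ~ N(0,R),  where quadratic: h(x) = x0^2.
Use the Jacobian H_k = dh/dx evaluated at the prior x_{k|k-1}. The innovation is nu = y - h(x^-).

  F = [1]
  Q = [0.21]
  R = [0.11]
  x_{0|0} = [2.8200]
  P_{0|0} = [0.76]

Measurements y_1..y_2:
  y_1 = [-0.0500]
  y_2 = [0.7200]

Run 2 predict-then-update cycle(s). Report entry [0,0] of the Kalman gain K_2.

K[0,0] = 0.3338

step 1: x^-=[2.8200]  P^-=[0.9700]  H_jac=[5.6400]  S=[30.9653]  K=[0.1767]  nu=[-8.0024]  x^+=[1.4062]  P^+=[0.0034]
step 2: x^-=[1.4062]  P^-=[0.2134]  H_jac=[2.8124]  S=[1.7982]  K=[0.3338]  nu=[-1.2573]  x^+=[0.9864]  P^+=[0.0131]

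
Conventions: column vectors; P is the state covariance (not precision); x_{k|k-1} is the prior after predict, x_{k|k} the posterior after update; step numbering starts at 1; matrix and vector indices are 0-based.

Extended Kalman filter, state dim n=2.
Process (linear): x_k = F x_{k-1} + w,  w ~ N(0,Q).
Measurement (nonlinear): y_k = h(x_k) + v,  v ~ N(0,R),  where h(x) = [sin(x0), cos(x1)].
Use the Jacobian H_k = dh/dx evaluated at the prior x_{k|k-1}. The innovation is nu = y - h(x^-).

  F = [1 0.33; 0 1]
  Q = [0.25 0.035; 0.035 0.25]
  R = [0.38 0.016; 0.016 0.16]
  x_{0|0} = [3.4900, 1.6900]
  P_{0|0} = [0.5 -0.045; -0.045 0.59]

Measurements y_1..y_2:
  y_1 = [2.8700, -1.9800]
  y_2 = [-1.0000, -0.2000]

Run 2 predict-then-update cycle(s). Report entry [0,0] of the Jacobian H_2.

step 1: x^-=[4.0477, 1.6900]  P^-=[0.7846 0.1847; 0.1847 0.8400]  H_jac=[-0.6168 0.0000; 0.0000 -0.9929]  S=[0.6785 0.1291; 0.1291 0.9881]  K=[-0.6952 -0.0948; -0.0075 -0.8431]  nu=[3.6571, -1.8611]  x^+=[1.6816, 3.2317]  P^+=[0.4308 0.0265; 0.0265 0.1360]
step 2: x^-=[2.7481, 3.2317]  P^-=[0.7130 0.1063; 0.1063 0.3860]  H_jac=[-0.9236 0.0000; 0.0000 0.0900]  S=[0.9882 0.0072; 0.0072 0.1631]  K=[-0.6670 0.0880; -0.1010 0.2174]  nu=[-1.3834, 0.7959]  x^+=[3.7409, 3.5445]  P^+=[0.2729 0.0378; 0.0378 0.3685]

H_jac[0,0] = -0.9236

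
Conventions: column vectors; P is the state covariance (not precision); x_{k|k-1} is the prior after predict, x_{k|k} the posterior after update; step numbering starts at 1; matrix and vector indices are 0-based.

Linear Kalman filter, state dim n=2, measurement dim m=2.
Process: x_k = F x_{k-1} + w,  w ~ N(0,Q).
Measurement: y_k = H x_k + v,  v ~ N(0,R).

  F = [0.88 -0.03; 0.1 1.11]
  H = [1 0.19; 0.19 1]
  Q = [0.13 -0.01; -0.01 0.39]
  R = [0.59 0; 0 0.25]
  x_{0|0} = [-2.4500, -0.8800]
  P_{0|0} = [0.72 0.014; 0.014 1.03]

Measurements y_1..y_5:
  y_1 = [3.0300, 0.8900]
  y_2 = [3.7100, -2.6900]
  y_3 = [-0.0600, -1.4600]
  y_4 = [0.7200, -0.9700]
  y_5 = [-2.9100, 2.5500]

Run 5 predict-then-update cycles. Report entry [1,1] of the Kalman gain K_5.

step 1: x^-=[-2.1296, -1.2218]  P^-=[0.6878 0.0327; 0.0327 1.6694]  S=[1.3504 0.4817; 0.4817 1.9566]  K=[0.5307 -0.0472; -0.0509 0.8689]  nu=[5.3917, 2.5164]  x^+=[0.6131, 0.6904]  P^+=[0.3272 -0.0740; -0.0740 0.2313]
step 2: x^-=[0.5189, 0.8277]  P^-=[0.3875 -0.0609; -0.0609 0.6618]  S=[0.9782 0.1362; 0.1362 0.9026]  K=[0.3905 -0.0449; -0.0348 0.7256]  nu=[3.0339, -3.6163]  x^+=[1.8659, -1.9019]  P^+=[0.2412 -0.0571; -0.0571 0.1922]
step 3: x^-=[1.6991, -1.9245]  P^-=[0.3200 -0.0507; -0.0507 0.6166]  S=[0.9130 0.1254; 0.1254 0.8589]  K=[0.3453 -0.0387; -0.0248 0.7103]  nu=[-1.3934, 0.1417]  x^+=[1.2125, -1.7893]  P^+=[0.2132 -0.0502; -0.0502 0.1871]
step 4: x^-=[1.1207, -1.8649]  P^-=[0.2980 -0.0463; -0.0463 0.6115]  S=[0.8924 0.1248; 0.1248 0.8547]  K=[0.3290 -0.0360; -0.0208 0.7082]  nu=[-0.0464, 0.6820]  x^+=[1.0809, -1.3809]  P^+=[0.2032 -0.0476; -0.0476 0.1861]
step 5: x^-=[0.9926, -1.4247]  P^-=[0.2900 -0.0447; -0.0447 0.6108]  S=[0.8851 0.1249; 0.1249 0.8543]  K=[0.3230 -0.0350; -0.0192 0.7078]  nu=[-3.6319, 3.7862]  x^+=[-0.3131, 1.3251]  P^+=[0.1994 -0.0466; -0.0466 0.1858]

K[1,1] = 0.7078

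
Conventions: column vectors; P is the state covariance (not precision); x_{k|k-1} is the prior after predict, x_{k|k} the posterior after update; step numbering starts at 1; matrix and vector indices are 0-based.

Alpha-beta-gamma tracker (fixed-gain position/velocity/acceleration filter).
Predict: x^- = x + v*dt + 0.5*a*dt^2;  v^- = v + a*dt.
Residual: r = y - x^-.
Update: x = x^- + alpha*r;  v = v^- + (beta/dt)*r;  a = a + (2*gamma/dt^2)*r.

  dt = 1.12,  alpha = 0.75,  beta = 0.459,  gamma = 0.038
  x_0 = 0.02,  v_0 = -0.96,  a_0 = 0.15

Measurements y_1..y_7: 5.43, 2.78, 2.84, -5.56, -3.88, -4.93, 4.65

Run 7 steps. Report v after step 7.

v_post = 3.2995

step 1: x_pred=-0.9611  r=6.3911  x^+=3.8322  v^+=1.8272  a^+=0.5372
step 2: x_pred=6.2156  r=-3.4356  x^+=3.6389  v^+=1.0209  a^+=0.3291
step 3: x_pred=4.9887  r=-2.1487  x^+=3.3772  v^+=0.5089  a^+=0.1989
step 4: x_pred=4.0718  r=-9.6318  x^+=-3.1520  v^+=-3.2157  a^+=-0.3847
step 5: x_pred=-6.9949  r=3.1149  x^+=-4.6587  v^+=-2.3700  a^+=-0.1960
step 6: x_pred=-7.4360  r=2.5060  x^+=-5.5565  v^+=-1.5625  a^+=-0.0441
step 7: x_pred=-7.3341  r=11.9841  x^+=1.6540  v^+=3.2995  a^+=0.6820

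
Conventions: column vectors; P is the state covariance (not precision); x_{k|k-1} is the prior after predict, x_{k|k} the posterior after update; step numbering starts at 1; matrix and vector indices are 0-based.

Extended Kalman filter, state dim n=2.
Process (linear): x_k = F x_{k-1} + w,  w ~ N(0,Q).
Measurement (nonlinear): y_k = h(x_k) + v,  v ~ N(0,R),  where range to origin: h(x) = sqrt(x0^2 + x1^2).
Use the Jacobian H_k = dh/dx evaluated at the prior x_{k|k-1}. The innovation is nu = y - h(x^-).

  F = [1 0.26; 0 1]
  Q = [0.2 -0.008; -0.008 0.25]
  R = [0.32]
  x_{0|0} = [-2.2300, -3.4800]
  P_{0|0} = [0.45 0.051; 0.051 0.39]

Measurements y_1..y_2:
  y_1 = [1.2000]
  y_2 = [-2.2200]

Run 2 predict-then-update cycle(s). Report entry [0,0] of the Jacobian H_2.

step 1: x^-=[-3.1348, -3.4800]  P^-=[0.7029 0.1444; 0.1444 0.6400]  H_jac=[-0.6693 -0.7430]  S=[1.1318]  K=[-0.5105; -0.5055]  nu=[-3.4837]  x^+=[-1.3565, -1.7188]  P^+=[0.4080 -0.1477; -0.1477 0.3507]
step 2: x^-=[-1.8034, -1.7188]  P^-=[0.5549 -0.0645; -0.0645 0.6007]  H_jac=[-0.7239 -0.6899]  S=[0.8323]  K=[-0.4292; -0.4419]  nu=[-4.7113]  x^+=[0.2185, 0.3631]  P^+=[0.4016 -0.2223; -0.2223 0.4382]

H_jac[0,0] = -0.7239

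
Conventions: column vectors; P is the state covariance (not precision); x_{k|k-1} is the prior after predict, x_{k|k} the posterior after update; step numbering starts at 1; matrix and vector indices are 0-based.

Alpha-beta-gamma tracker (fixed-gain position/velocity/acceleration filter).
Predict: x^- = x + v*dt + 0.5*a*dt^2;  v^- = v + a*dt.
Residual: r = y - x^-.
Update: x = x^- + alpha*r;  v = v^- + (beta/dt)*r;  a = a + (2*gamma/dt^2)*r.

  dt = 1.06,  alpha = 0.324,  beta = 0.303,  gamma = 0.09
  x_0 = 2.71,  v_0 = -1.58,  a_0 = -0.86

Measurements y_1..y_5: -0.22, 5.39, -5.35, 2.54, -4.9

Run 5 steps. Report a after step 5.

a_post = 0.5387

step 1: x_pred=0.5521  r=-0.7721  x^+=0.3019  v^+=-2.7123  a^+=-0.9837
step 2: x_pred=-3.1258  r=8.5158  x^+=-0.3666  v^+=-1.3208  a^+=0.3805
step 3: x_pred=-1.5529  r=-3.7971  x^+=-2.7831  v^+=-2.0028  a^+=-0.2278
step 4: x_pred=-5.0341  r=7.5741  x^+=-2.5801  v^+=-0.0792  a^+=0.9856
step 5: x_pred=-2.1103  r=-2.7897  x^+=-3.0142  v^+=0.1681  a^+=0.5387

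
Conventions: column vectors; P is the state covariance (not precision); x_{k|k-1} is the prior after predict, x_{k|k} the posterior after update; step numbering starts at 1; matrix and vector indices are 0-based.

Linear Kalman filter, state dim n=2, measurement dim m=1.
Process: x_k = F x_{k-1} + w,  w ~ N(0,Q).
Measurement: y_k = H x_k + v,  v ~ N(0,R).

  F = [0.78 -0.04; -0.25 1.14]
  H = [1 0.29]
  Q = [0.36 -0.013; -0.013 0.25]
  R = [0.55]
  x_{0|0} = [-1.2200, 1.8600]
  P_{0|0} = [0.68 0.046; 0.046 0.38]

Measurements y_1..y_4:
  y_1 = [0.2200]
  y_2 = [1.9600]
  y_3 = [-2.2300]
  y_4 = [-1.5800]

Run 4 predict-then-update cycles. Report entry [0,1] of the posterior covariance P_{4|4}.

P_post[0,1] = -0.7924

step 1: x^-=[-1.0260, 2.4254]  P^-=[0.7714 -0.1216; -0.1216 0.7601]  S=[1.3149]  K=[0.5599; 0.0752]  nu=[0.5426]  x^+=[-0.7222, 2.4662]  P^+=[0.3593 -0.1769; -0.1769 0.7527]
step 2: x^-=[-0.6619, 2.9920]  P^-=[0.5908 -0.2765; -0.2765 1.3515]  S=[1.0941]  K=[0.4667; 0.1055]  nu=[1.7543]  x^+=[0.1568, 3.1772]  P^+=[0.3525 -0.3304; -0.3304 1.3393]
step 3: x^-=[-0.0048, 3.5828]  P^-=[0.5972 -0.4399; -0.4399 2.2009]  S=[1.0772]  K=[0.4360; 0.1842]  nu=[-3.2642]  x^+=[-1.4280, 2.9816]  P^+=[0.3924 -0.5264; -0.5264 2.1644]
step 4: x^-=[-1.2331, 3.7560]  P^-=[0.6351 -0.6615; -0.6615 3.3874]  S=[1.0863]  K=[0.4080; 0.2953]  nu=[-1.4361]  x^+=[-1.8191, 3.3318]  P^+=[0.4542 -0.7924; -0.7924 3.2926]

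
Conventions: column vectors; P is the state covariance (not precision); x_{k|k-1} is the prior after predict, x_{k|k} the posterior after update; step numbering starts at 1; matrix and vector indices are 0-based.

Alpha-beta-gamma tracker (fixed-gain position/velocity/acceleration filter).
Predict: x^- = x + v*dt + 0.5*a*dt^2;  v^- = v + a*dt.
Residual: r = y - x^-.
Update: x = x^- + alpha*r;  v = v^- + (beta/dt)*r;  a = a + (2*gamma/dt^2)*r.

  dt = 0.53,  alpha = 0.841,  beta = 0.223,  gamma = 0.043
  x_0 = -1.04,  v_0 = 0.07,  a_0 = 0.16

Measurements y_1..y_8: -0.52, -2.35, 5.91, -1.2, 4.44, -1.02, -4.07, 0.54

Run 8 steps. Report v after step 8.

v_post = -0.7492

step 1: x_pred=-0.9804  r=0.4604  x^+=-0.5932  v^+=0.3485  a^+=0.3010
step 2: x_pred=-0.3662  r=-1.9838  x^+=-2.0346  v^+=-0.3266  a^+=-0.3064
step 3: x_pred=-2.2507  r=8.1607  x^+=4.6124  v^+=2.9446  a^+=2.1921
step 4: x_pred=6.4810  r=-7.6810  x^+=0.0213  v^+=0.8746  a^+=-0.1595
step 5: x_pred=0.4624  r=3.9776  x^+=3.8076  v^+=2.4637  a^+=1.0583
step 6: x_pred=5.2619  r=-6.2819  x^+=-0.0212  v^+=0.3814  a^+=-0.8650
step 7: x_pred=0.0595  r=-4.1295  x^+=-3.4134  v^+=-1.8146  a^+=-2.1293
step 8: x_pred=-4.6742  r=5.2142  x^+=-0.2891  v^+=-0.7492  a^+=-0.5329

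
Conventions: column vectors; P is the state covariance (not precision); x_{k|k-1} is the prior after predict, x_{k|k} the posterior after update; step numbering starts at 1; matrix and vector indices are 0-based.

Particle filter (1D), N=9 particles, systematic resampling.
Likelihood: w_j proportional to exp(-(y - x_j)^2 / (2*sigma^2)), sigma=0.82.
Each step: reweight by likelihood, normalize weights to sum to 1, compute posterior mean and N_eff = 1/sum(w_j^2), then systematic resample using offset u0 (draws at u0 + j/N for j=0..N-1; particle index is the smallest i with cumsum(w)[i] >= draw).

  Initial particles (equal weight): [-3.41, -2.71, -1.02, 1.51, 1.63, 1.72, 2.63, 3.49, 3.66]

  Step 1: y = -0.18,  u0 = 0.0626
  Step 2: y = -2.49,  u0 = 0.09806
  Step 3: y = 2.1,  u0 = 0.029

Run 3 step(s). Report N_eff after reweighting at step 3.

step 1: w=[0.0005, 0.0097, 0.6732, 0.1360, 0.0995, 0.0777, 0.0032, 0.0001, 0.0000]  mean=-0.2048  Neff=2.0500  idx=[2, 2, 2, 2, 2, 2, 3, 4, 5]
step 2: w=[0.1667, 0.1667, 0.1667, 0.1667, 0.1667, 0.1667, 0.0000, 0.0000, 0.0000]  mean=-1.0200  Neff=6.0001  idx=[0, 1, 1, 2, 3, 3, 4, 5, 5]
step 3: w=[0.1111, 0.1111, 0.1111, 0.1111, 0.1111, 0.1111, 0.1111, 0.1111, 0.1111]  mean=-1.0200  Neff=9.0000  idx=[0, 1, 2, 3, 4, 5, 6, 7, 8]

N_eff = 9.0000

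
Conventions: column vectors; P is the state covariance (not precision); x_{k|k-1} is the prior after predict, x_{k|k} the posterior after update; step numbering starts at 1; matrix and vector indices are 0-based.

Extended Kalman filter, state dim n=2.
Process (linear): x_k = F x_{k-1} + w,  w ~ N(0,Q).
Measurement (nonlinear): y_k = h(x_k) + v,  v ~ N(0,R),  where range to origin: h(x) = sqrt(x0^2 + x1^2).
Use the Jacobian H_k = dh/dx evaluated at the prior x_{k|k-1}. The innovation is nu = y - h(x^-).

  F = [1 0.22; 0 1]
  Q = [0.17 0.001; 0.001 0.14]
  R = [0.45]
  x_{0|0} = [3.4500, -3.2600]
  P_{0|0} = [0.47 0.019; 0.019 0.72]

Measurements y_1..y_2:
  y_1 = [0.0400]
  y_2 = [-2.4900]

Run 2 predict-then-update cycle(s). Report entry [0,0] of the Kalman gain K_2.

step 1: x^-=[2.7328, -3.2600]  P^-=[0.6832 0.1784; 0.1784 0.8600]  H_jac=[0.6424 -0.7664]  S=[1.0614]  K=[0.2847; -0.5130]  nu=[-4.2139]  x^+=[1.5330, -1.0984]  P^+=[0.5972 0.3334; 0.3334 0.5807]
step 2: x^-=[1.2914, -1.0984]  P^-=[0.9420 0.4622; 0.4622 0.7207]  H_jac=[0.7617 -0.6479]  S=[0.8429]  K=[0.4960; -0.1363]  nu=[-4.1853]  x^+=[-0.7846, -0.5279]  P^+=[0.7346 0.5192; 0.5192 0.7051]

K[0,0] = 0.4960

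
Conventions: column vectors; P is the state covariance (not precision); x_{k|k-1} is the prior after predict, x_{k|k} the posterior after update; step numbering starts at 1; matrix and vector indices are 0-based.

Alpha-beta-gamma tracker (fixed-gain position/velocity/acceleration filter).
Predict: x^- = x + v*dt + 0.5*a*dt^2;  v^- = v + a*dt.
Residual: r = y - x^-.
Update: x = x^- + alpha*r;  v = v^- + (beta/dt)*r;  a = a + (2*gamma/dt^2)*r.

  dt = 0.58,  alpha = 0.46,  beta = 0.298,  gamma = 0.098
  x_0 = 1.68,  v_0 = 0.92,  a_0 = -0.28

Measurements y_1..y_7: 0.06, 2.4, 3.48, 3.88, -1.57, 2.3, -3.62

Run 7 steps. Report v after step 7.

v_post = -4.0232

step 1: x_pred=2.1665  r=-2.1065  x^+=1.1975  v^+=-0.3247  a^+=-1.5073
step 2: x_pred=0.7556  r=1.6444  x^+=1.5121  v^+=-0.3541  a^+=-0.5493
step 3: x_pred=1.2143  r=2.2657  x^+=2.2565  v^+=0.4914  a^+=0.7708
step 4: x_pred=2.6712  r=1.2088  x^+=3.2272  v^+=1.5596  a^+=1.4751
step 5: x_pred=4.3799  r=-5.9499  x^+=1.6430  v^+=-0.6419  a^+=-1.9915
step 6: x_pred=0.9357  r=1.3643  x^+=1.5633  v^+=-1.0960  a^+=-1.1966
step 7: x_pred=0.7263  r=-4.3463  x^+=-1.2730  v^+=-4.0232  a^+=-3.7290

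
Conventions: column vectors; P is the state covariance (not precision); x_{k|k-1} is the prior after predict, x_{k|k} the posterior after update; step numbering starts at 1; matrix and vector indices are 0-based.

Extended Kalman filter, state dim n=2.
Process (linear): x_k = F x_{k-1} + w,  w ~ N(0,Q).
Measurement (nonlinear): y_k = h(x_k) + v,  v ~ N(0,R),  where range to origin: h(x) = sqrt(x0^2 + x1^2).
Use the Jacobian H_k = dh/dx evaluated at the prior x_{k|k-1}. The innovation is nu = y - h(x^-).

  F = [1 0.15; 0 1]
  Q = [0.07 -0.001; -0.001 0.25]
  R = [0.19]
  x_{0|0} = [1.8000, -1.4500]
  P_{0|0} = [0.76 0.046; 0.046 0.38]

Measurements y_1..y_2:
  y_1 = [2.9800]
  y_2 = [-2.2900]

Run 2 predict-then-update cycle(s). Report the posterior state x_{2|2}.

step 1: x^-=[1.5825, -1.4500]  P^-=[0.8523 0.1020; 0.1020 0.6300]  H_jac=[0.7373 -0.6756]  S=[0.8393]  K=[0.6667; -0.4175]  nu=[0.8337]  x^+=[2.1383, -1.7981]  P^+=[0.4793 0.3356; 0.3356 0.4837]
step 2: x^-=[1.8686, -1.7981]  P^-=[0.6609 0.4072; 0.4072 0.7337]  H_jac=[0.7206 -0.6934]  S=[0.4790]  K=[0.4048; -0.4495]  nu=[-4.8832]  x^+=[-0.1080, 0.3971]  P^+=[0.5824 0.4943; 0.4943 0.6369]

x_post = [-0.1080, 0.3971]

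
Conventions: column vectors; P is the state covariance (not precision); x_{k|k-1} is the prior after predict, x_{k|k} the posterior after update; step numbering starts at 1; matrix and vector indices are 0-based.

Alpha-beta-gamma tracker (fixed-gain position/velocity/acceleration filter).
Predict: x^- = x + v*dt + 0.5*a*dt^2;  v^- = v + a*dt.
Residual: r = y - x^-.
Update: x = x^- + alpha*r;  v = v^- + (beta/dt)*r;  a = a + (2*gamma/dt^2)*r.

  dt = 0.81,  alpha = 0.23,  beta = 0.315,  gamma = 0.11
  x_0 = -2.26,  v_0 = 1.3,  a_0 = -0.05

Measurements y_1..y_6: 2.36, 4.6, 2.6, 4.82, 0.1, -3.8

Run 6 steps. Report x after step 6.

x_post = 2.9266

step 1: x_pred=-1.2234  r=3.5834  x^+=-0.3992  v^+=2.6530  a^+=1.1516
step 2: x_pred=2.1275  r=2.4725  x^+=2.6962  v^+=4.5473  a^+=1.9806
step 3: x_pred=7.0293  r=-4.4293  x^+=6.0105  v^+=4.4291  a^+=0.4954
step 4: x_pred=9.7607  r=-4.9407  x^+=8.6243  v^+=2.9091  a^+=-1.1613
step 5: x_pred=10.5997  r=-10.4997  x^+=8.1848  v^+=-2.1148  a^+=-4.6820
step 6: x_pred=4.9359  r=-8.7359  x^+=2.9266  v^+=-9.3045  a^+=-7.6112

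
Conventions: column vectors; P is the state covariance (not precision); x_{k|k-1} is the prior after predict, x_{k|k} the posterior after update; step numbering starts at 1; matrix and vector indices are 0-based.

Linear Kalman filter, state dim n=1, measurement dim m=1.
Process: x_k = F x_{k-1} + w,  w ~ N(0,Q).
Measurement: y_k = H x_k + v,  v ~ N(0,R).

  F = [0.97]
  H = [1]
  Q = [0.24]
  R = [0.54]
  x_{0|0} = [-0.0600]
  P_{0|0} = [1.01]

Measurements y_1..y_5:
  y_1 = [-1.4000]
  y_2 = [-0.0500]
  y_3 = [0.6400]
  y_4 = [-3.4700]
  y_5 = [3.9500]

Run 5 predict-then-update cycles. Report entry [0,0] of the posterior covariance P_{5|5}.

step 1: x^-=[-0.0582]  P^-=[1.1903]  S=[1.7303]  K=[0.6879]  nu=[-1.3418]  x^+=[-0.9812]  P^+=[0.3715]
step 2: x^-=[-0.9518]  P^-=[0.5895]  S=[1.1295]  K=[0.5219]  nu=[0.9018]  x^+=[-0.4811]  P^+=[0.2818]
step 3: x^-=[-0.4667]  P^-=[0.5052]  S=[1.0452]  K=[0.4833]  nu=[1.1067]  x^+=[0.0682]  P^+=[0.2610]
step 4: x^-=[0.0662]  P^-=[0.4856]  S=[1.0256]  K=[0.4735]  nu=[-3.5362]  x^+=[-1.6081]  P^+=[0.2557]
step 5: x^-=[-1.5599]  P^-=[0.4806]  S=[1.0206]  K=[0.4709]  nu=[5.5099]  x^+=[1.0346]  P^+=[0.2543]

P_post[0,0] = 0.2543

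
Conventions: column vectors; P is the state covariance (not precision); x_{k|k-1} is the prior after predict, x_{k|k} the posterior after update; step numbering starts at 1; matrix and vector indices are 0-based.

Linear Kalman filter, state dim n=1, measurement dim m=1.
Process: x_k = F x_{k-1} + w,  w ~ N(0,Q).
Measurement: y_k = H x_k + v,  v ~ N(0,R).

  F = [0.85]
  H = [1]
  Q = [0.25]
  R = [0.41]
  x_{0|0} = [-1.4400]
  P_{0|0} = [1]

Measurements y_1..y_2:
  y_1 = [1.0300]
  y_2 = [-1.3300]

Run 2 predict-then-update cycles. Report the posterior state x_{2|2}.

x_post = [-0.5569]

step 1: x^-=[-1.2240]  P^-=[0.9725]  S=[1.3825]  K=[0.7034]  nu=[2.2540]  x^+=[0.3615]  P^+=[0.2884]
step 2: x^-=[0.3073]  P^-=[0.4584]  S=[0.8684]  K=[0.5279]  nu=[-1.6373]  x^+=[-0.5569]  P^+=[0.2164]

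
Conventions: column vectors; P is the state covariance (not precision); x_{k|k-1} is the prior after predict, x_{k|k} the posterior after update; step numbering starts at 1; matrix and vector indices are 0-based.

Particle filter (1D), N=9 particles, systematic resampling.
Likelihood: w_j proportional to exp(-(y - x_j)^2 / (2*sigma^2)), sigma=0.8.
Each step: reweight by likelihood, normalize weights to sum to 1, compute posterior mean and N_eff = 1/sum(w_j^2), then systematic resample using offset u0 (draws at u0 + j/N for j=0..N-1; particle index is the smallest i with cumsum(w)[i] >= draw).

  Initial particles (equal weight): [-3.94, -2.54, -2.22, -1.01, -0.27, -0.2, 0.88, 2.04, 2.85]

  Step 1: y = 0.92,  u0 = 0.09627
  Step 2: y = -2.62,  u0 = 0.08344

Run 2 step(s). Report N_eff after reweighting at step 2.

N_eff = 3.0003

step 1: w=[0.0000, 0.0000, 0.0002, 0.0249, 0.1511, 0.1714, 0.4561, 0.1714, 0.0249]  mean=0.7212  Neff=3.4380  idx=[4, 5, 5, 6, 6, 6, 6, 7, 8]
step 2: w=[0.3904, 0.3007, 0.3007, 0.0020, 0.0020, 0.0020, 0.0020, 0.0000, 0.0000]  mean=-0.2185  Neff=3.0003  idx=[0, 0, 0, 1, 1, 1, 2, 2, 2]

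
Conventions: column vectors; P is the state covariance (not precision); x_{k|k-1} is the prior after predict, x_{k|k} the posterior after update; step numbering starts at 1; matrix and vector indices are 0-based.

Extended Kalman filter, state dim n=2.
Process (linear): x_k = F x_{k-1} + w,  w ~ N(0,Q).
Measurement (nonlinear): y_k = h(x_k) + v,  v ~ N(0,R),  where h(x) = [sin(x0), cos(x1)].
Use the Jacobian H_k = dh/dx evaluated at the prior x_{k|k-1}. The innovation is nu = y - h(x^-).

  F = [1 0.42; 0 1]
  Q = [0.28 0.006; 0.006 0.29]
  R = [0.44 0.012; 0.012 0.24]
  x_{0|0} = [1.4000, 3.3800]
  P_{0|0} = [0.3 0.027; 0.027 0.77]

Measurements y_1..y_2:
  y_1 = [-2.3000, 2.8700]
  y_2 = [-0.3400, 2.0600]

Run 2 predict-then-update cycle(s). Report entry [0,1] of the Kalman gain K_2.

step 1: x^-=[2.8196, 3.3800]  P^-=[0.7385 0.3564; 0.3564 1.0600]  H_jac=[-0.9486 0.0000; 0.0000 0.2362]  S=[1.1045 -0.0678; -0.0678 0.2991]  K=[-0.6257 0.1395; -0.2583 0.7783]  nu=[-2.6165, 3.8417]  x^+=[4.9925, 7.0458]  P^+=[0.2884 0.1100; 0.1100 0.7779]
step 2: x^-=[7.9517, 7.0458]  P^-=[0.7980 0.4427; 0.4427 1.0679]  H_jac=[-0.0976 0.0000; 0.0000 -0.6908]  S=[0.4476 0.0418; 0.0418 0.7496]  K=[-0.1366 -0.4003; -0.0045 -0.9838]  nu=[-1.3352, 1.3370]  x^+=[7.5989, 5.7365]  P^+=[0.6650 0.1414; 0.1414 0.3419]

K[0,1] = -0.4003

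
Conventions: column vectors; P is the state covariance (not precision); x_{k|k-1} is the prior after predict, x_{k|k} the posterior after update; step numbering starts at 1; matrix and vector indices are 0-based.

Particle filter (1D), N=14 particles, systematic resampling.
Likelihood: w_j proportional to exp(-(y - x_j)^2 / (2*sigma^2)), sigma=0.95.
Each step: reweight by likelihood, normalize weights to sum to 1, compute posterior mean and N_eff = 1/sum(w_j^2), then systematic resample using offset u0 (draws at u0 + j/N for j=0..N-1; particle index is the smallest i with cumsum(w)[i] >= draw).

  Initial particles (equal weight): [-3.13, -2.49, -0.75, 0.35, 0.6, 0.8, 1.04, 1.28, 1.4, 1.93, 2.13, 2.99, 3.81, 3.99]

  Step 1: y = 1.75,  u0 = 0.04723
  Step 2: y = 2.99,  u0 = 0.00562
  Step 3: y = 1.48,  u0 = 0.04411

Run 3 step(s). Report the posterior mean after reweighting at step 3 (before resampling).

step 1: w=[0.0000, 0.0000, 0.0048, 0.0518, 0.0737, 0.0930, 0.1160, 0.1357, 0.1433, 0.1506, 0.1416, 0.0654, 0.0146, 0.0095]  mean=1.5095  Neff=8.5841  idx=[3, 4, 5, 6, 6, 7, 8, 8, 9, 9, 9, 10, 10, 11]
step 2: w=[0.0042, 0.0084, 0.0140, 0.0243, 0.0243, 0.0395, 0.0492, 0.0492, 0.1072, 0.1072, 0.1072, 0.1326, 0.1326, 0.1998]  mean=2.0400  Neff=8.5130  idx=[1, 5, 6, 8, 8, 9, 10, 10, 11, 11, 12, 12, 13, 13]
step 3: w=[0.0601, 0.0903, 0.0920, 0.0826, 0.0826, 0.0826, 0.0826, 0.0826, 0.0731, 0.0731, 0.0731, 0.0731, 0.0261, 0.0261]  mean=1.8563  Neff=12.9741  idx=[0, 1, 2, 3, 4, 4, 5, 6, 7, 8, 9, 10, 11, 12]

post_mean = 1.8563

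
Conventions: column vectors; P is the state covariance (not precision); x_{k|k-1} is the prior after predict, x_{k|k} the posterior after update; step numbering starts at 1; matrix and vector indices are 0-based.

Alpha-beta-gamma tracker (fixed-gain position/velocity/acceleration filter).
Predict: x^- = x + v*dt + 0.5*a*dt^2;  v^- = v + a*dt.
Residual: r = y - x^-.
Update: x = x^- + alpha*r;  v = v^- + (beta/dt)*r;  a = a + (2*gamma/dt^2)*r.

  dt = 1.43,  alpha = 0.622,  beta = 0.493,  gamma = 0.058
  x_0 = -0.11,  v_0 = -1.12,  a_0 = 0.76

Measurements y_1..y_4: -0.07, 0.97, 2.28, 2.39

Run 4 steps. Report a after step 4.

step 1: x_pred=-0.9345  r=0.8645  x^+=-0.3968  v^+=0.2649  a^+=0.8090
step 2: x_pred=0.8092  r=0.1608  x^+=0.9092  v^+=1.4772  a^+=0.8182
step 3: x_pred=3.8582  r=-1.5782  x^+=2.8766  v^+=2.1031  a^+=0.7286
step 4: x_pred=6.6290  r=-4.2390  x^+=3.9924  v^+=1.6837  a^+=0.4882

a_post = 0.4882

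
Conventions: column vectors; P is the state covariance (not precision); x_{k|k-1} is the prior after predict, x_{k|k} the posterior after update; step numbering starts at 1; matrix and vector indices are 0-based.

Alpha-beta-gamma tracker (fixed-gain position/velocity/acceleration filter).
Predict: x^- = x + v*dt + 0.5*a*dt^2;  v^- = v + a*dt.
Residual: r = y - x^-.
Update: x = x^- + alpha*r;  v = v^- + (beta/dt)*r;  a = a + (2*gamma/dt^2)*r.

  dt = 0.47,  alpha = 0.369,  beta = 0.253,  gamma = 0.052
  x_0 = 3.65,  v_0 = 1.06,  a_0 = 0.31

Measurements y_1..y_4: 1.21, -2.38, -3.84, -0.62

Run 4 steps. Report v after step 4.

v_post = -6.1258

step 1: x_pred=4.1824  r=-2.9724  x^+=3.0856  v^+=-0.3944  a^+=-1.0894
step 2: x_pred=2.7799  r=-5.1599  x^+=0.8759  v^+=-3.6840  a^+=-3.5187
step 3: x_pred=-1.2442  r=-2.5958  x^+=-2.2020  v^+=-6.7351  a^+=-4.7408
step 4: x_pred=-5.8912  r=5.2712  x^+=-3.9461  v^+=-6.1258  a^+=-2.2592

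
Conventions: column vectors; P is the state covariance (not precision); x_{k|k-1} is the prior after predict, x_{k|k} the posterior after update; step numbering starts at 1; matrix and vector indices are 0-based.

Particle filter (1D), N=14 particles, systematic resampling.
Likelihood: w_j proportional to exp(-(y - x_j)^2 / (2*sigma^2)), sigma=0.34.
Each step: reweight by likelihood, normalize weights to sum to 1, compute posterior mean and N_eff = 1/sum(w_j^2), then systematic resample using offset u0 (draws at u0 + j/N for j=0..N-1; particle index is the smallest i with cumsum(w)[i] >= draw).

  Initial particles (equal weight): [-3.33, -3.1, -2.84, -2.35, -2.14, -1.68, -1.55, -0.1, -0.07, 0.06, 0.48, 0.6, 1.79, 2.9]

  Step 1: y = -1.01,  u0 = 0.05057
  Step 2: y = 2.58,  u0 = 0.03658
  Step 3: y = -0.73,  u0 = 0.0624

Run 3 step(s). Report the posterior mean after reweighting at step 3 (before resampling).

post_mean = -0.0819

step 1: w=[0.0000, 0.0000, 0.0000, 0.0009, 0.0082, 0.2940, 0.5805, 0.0570, 0.0448, 0.0145, 0.0001, 0.0000, 0.0000, 0.0000]  mean=-1.4210  Neff=2.3316  idx=[5, 5, 5, 5, 6, 6, 6, 6, 6, 6, 6, 6, 7, 8]
step 2: w=[0.0000, 0.0000, 0.0000, 0.0000, 0.0000, 0.0000, 0.0000, 0.0000, 0.0000, 0.0000, 0.0000, 0.0000, 0.3337, 0.6663]  mean=-0.0800  Neff=1.8007  idx=[12, 12, 12, 12, 12, 13, 13, 13, 13, 13, 13, 13, 13, 13]
step 3: w=[0.0793, 0.0793, 0.0793, 0.0793, 0.0793, 0.0671, 0.0671, 0.0671, 0.0671, 0.0671, 0.0671, 0.0671, 0.0671, 0.0671]  mean=-0.0819  Neff=13.9066  idx=[0, 1, 2, 3, 4, 5, 6, 7, 8, 9, 10, 11, 12, 13]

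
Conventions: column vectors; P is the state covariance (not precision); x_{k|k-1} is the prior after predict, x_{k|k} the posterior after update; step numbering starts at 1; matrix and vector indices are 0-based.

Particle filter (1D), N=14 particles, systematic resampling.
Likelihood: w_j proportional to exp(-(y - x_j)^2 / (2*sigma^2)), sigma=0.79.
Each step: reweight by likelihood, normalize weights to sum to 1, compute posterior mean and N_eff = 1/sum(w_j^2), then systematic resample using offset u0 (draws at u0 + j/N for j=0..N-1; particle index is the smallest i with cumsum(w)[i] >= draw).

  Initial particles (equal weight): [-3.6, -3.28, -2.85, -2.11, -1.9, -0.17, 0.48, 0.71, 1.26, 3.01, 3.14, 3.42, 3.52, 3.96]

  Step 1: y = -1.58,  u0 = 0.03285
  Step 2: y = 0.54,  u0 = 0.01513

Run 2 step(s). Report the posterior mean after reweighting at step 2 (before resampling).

post_mean = -0.3373

step 1: w=[0.0160, 0.0414, 0.1152, 0.3349, 0.3864, 0.0853, 0.0140, 0.0063, 0.0007, 0.0000, 0.0000, 0.0000, 0.0000, 0.0000]  mean=-1.9647  Neff=3.5192  idx=[1, 2, 3, 3, 3, 3, 3, 4, 4, 4, 4, 4, 4, 5]
step 2: w=[0.0000, 0.0001, 0.0049, 0.0049, 0.0049, 0.0049, 0.0049, 0.0115, 0.0115, 0.0115, 0.0115, 0.0115, 0.0115, 0.9063]  mean=-0.3373  Neff=1.2160  idx=[5, 12, 13, 13, 13, 13, 13, 13, 13, 13, 13, 13, 13, 13]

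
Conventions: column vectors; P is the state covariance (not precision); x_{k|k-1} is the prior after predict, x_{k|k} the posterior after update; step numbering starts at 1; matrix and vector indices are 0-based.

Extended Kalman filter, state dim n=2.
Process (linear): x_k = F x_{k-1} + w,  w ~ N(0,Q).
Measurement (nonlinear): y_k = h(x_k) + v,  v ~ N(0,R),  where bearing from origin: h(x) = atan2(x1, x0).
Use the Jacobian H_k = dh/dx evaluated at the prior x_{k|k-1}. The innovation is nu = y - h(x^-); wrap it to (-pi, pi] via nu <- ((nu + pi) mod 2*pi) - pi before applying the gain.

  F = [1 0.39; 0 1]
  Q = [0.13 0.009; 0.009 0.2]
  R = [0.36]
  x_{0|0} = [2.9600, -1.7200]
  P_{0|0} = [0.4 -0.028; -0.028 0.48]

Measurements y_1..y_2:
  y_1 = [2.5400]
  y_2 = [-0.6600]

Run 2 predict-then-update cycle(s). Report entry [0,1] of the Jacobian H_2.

step 1: x^-=[2.2892, -1.7200]  P^-=[0.5812 0.1682; 0.1682 0.6800]  H_jac=[0.2098 0.2792]  S=[0.4583]  K=[0.3685; 0.4913]  nu=[-3.0988]  x^+=[1.1473, -3.2424]  P^+=[0.5189 0.0852; 0.0852 0.5694]
step 2: x^-=[-0.1173, -3.2424]  P^-=[0.8020 0.3163; 0.3163 0.7694]  H_jac=[0.3080 -0.0111]  S=[0.4340]  K=[0.5611; 0.2047]  nu=[0.9469]  x^+=[0.4140, -3.0485]  P^+=[0.6654 0.2664; 0.2664 0.7512]

H_jac[0,1] = -0.0111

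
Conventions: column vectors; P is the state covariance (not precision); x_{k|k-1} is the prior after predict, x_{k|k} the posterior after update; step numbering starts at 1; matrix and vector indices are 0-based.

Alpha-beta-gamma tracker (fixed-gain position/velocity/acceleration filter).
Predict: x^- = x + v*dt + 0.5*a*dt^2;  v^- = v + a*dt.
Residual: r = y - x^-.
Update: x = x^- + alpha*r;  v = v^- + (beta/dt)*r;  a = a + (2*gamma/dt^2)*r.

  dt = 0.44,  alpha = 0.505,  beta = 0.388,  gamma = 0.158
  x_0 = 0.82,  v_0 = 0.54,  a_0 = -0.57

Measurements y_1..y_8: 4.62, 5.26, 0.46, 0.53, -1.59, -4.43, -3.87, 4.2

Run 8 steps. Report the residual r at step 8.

resid = 16.8482

step 1: x_pred=1.0024  r=3.6176  x^+=2.8293  v^+=3.4792  a^+=5.3347
step 2: x_pred=4.8766  r=0.3834  x^+=5.0702  v^+=6.1646  a^+=5.9606
step 3: x_pred=8.3596  r=-7.8996  x^+=4.3703  v^+=1.8213  a^+=-6.9334
step 4: x_pred=4.5005  r=-3.9705  x^+=2.4954  v^+=-4.7307  a^+=-13.4142
step 5: x_pred=-0.8846  r=-0.7054  x^+=-1.2408  v^+=-11.2550  a^+=-14.5656
step 6: x_pred=-7.6030  r=3.1730  x^+=-6.0006  v^+=-14.8659  a^+=-9.3865
step 7: x_pred=-13.4502  r=9.5802  x^+=-8.6122  v^+=-10.5479  a^+=6.2506
step 8: x_pred=-12.6482  r=16.8482  x^+=-4.1399  v^+=7.0594  a^+=33.7508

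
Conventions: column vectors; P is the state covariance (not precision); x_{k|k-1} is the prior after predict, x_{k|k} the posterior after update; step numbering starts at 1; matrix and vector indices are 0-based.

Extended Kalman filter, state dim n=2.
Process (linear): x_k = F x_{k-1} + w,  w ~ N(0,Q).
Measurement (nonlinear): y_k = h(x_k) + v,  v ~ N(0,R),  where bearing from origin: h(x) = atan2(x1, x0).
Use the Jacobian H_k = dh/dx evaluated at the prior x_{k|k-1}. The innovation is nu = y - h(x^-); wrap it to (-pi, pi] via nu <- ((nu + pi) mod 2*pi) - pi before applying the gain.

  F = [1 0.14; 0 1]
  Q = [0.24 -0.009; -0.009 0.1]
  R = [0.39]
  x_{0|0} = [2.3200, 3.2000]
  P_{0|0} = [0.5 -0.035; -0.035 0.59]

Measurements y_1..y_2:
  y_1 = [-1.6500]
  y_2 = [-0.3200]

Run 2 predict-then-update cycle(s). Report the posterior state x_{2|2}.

step 1: x^-=[2.7680, 3.2000]  P^-=[0.7418 0.0386; 0.0386 0.6900]  H_jac=[-0.1788 0.1546]  S=[0.4281]  K=[-0.2958; 0.2331]  nu=[-2.5077]  x^+=[3.5098, 2.6154]  P^+=[0.7043 0.0681; 0.0681 0.6667]
step 2: x^-=[3.8759, 2.6154]  P^-=[0.9764 0.1525; 0.1525 0.7667]  H_jac=[-0.1196 0.1773]  S=[0.4216]  K=[-0.2129; 0.2791]  nu=[-0.9136]  x^+=[4.0705, 2.3604]  P^+=[0.9573 0.1775; 0.1775 0.7339]

x_post = [4.0705, 2.3604]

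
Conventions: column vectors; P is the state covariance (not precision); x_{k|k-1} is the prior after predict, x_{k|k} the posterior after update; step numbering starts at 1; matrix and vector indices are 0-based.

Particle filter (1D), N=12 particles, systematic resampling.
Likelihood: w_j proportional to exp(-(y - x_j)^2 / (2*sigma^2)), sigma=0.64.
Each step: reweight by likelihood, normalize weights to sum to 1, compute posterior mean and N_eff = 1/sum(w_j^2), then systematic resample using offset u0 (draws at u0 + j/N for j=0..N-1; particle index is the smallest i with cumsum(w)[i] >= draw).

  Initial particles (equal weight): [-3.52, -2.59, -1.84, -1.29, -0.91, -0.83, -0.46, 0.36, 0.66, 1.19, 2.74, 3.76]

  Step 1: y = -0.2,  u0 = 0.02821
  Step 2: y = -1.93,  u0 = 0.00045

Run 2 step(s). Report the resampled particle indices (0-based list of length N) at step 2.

step 1: w=[0.0000, 0.0003, 0.0106, 0.0664, 0.1530, 0.1744, 0.2607, 0.1931, 0.1148, 0.0268, 0.0000, 0.0000]  mean=-0.3326  Neff=5.6347  idx=[3, 4, 4, 5, 5, 6, 6, 6, 7, 7, 8, 8]
step 2: w=[0.3291, 0.1524, 0.1524, 0.1239, 0.1239, 0.0388, 0.0388, 0.0388, 0.0009, 0.0009, 0.0002, 0.0002]  mean=-0.9601  Neff=5.2657  idx=[0, 0, 0, 0, 1, 1, 2, 2, 3, 3, 4, 5]

resampled_idx = [0, 0, 0, 0, 1, 1, 2, 2, 3, 3, 4, 5]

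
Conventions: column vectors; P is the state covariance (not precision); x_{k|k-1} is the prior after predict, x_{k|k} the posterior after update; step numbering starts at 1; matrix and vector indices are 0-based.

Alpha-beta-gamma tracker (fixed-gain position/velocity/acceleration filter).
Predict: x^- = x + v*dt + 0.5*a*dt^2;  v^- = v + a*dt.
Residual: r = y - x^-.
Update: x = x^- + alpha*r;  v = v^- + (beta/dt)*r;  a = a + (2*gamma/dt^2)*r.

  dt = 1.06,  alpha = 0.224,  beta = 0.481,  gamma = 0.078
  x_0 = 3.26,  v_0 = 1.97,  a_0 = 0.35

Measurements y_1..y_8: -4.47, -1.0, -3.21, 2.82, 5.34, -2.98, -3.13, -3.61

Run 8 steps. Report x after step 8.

x_post = 5.1800

step 1: x_pred=5.5448  r=-10.0148  x^+=3.3015  v^+=-2.2035  a^+=-1.0405
step 2: x_pred=0.3813  r=-1.3813  x^+=0.0719  v^+=-3.9331  a^+=-1.2322
step 3: x_pred=-4.7895  r=1.5795  x^+=-4.4357  v^+=-4.5226  a^+=-1.0129
step 4: x_pred=-9.7987  r=12.6187  x^+=-6.9721  v^+=0.1297  a^+=0.7390
step 5: x_pred=-6.4194  r=11.7594  x^+=-3.7853  v^+=6.2492  a^+=2.3717
step 6: x_pred=4.1713  r=-7.1513  x^+=2.5694  v^+=5.5182  a^+=1.3788
step 7: x_pred=9.1933  r=-12.3233  x^+=6.4329  v^+=1.3877  a^+=-0.3321
step 8: x_pred=7.7173  r=-11.3273  x^+=5.1800  v^+=-4.1044  a^+=-1.9048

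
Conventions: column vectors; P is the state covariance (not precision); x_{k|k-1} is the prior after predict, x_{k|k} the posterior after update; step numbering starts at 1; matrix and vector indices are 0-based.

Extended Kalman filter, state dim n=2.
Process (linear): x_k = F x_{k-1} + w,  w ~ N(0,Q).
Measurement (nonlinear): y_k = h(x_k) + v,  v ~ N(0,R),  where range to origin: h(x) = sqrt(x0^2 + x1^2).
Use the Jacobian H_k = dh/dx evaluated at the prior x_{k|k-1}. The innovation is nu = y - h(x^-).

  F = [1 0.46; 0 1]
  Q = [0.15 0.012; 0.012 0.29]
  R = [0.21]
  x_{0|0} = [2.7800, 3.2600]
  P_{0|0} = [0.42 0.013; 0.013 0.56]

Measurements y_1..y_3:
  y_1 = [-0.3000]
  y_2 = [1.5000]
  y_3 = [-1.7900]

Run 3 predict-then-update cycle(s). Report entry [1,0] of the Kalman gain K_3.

step 1: x^-=[4.2796, 3.2600]  P^-=[0.7005 0.2826; 0.2826 0.8500]  H_jac=[0.7955 0.6060]  S=[1.2378]  K=[0.5885; 0.5977]  nu=[-5.6798]  x^+=[0.9370, -0.1350]  P^+=[0.2718 -0.1528; -0.1528 0.4078]
step 2: x^-=[0.8749, -0.1350]  P^-=[0.3675 0.0468; 0.0468 0.6978]  H_jac=[0.9883 -0.1525]  S=[0.5710]  K=[0.6235; -0.1054]  nu=[0.6147]  x^+=[1.2582, -0.1998]  P^+=[0.1455 0.0843; 0.0843 0.6914]
step 3: x^-=[1.1663, -0.1998]  P^-=[0.5193 0.4143; 0.4143 0.9814]  H_jac=[0.9856 -0.1688]  S=[0.6046]  K=[0.7309; 0.4014]  nu=[-2.9733]  x^+=[-1.0069, -1.3932]  P^+=[0.1963 0.2369; 0.2369 0.8840]

K[1,0] = 0.4014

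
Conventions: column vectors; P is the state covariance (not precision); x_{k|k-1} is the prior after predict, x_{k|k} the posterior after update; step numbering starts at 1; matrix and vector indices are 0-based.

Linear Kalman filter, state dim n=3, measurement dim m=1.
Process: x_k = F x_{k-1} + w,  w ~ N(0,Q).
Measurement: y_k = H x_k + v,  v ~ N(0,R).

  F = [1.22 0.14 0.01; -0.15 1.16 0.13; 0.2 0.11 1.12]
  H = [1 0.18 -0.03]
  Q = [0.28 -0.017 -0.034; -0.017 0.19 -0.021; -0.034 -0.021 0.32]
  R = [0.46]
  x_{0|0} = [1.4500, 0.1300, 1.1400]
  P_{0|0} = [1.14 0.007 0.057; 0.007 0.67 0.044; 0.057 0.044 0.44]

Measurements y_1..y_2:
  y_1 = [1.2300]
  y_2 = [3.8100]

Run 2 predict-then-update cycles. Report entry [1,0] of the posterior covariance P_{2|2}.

step 1: x^-=[1.7986, 0.0815, 1.5811]  P^-=[1.9939 -0.0962 0.3455; -0.0962 1.1332 0.1456; 0.3455 0.1456 0.9623]  S=[2.4345]  K=[0.8076; 0.0425; 0.1408]  nu=[-0.5358]  x^+=[1.3658, 0.0587, 1.5056]  P^+=[0.4059 -0.1797 0.0686; -0.1797 1.1289 0.1310; 0.0686 0.1310 0.9141]
step 2: x^-=[1.6896, 0.0590, 1.9660]  P^-=[0.8470 -0.1427 0.1781; -0.1427 1.8330 0.3675; 0.1781 0.3675 1.5516]  S=[1.3018]  K=[0.6268; 0.1354; 0.1519]  nu=[2.1688]  x^+=[3.0490, 0.3526, 2.2953]  P^+=[0.3355 -0.2531 0.0542; -0.2531 1.8091 0.3408; 0.0542 0.3408 1.5216]

P_post[1,0] = -0.2531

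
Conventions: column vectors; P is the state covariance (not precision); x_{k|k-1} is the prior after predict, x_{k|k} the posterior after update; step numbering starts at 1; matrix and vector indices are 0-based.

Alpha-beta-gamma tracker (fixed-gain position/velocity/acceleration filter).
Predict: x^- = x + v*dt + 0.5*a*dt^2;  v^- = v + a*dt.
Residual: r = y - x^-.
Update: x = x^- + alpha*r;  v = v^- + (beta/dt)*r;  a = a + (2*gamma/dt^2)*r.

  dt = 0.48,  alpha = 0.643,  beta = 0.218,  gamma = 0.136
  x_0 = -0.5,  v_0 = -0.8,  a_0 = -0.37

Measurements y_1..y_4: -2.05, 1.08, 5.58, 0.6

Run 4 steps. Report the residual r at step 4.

step 1: x_pred=-0.9266  r=-1.1234  x^+=-1.6490  v^+=-1.4878  a^+=-1.6962
step 2: x_pred=-2.5585  r=3.6385  x^+=-0.2189  v^+=-0.6495  a^+=2.5992
step 3: x_pred=-0.2313  r=5.8113  x^+=3.5054  v^+=3.2374  a^+=9.4598
step 4: x_pred=6.1491  r=-5.5491  x^+=2.5810  v^+=5.2579  a^+=2.9087

resid = -5.5491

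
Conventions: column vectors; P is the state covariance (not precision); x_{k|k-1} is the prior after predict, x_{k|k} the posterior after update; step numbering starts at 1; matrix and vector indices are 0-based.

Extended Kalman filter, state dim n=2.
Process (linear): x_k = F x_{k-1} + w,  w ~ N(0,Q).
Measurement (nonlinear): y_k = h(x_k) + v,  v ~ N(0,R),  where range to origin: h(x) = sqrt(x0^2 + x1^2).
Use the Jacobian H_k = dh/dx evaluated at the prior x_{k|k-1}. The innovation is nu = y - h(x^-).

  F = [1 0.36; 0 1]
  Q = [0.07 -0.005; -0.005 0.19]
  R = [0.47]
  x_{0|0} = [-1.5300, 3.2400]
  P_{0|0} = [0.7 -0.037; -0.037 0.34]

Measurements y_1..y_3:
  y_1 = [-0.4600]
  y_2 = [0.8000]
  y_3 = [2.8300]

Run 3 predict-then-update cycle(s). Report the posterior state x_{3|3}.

step 1: x^-=[-0.3636, 3.2400]  P^-=[0.7874 0.0804; 0.0804 0.5300]  H_jac=[-0.1115 0.9938]  S=[0.9854]  K=[-0.0080; 0.5254]  nu=[-3.7203]  x^+=[-0.3337, 1.2853]  P^+=[0.7874 0.0846; 0.0846 0.2580]
step 2: x^-=[0.1290, 1.2853]  P^-=[0.9517 0.1724; 0.1724 0.4480]  H_jac=[0.0999 0.9950]  S=[0.9573]  K=[0.2785; 0.4836]  nu=[-0.4918]  x^+=[-0.0080, 1.0475]  P^+=[0.8774 0.0435; 0.0435 0.2241]
step 3: x^-=[0.3691, 1.0475]  P^-=[1.0078 0.1192; 0.1192 0.4141]  H_jac=[0.3324 0.9432]  S=[1.0244]  K=[0.4367; 0.4199]  nu=[1.7194]  x^+=[1.1200, 1.7695]  P^+=[0.8124 -0.0687; -0.0687 0.2335]

x_post = [1.1200, 1.7695]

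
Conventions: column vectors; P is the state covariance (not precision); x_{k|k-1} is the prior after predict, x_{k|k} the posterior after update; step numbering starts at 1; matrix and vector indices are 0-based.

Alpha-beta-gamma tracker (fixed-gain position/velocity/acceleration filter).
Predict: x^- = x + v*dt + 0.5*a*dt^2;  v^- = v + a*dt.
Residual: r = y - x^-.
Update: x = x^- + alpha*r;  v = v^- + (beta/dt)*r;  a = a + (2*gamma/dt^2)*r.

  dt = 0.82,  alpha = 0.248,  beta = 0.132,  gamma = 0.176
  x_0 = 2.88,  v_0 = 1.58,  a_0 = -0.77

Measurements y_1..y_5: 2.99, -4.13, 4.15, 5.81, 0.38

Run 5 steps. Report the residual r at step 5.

step 1: x_pred=3.9167  r=-0.9267  x^+=3.6869  v^+=0.7994  a^+=-1.2551
step 2: x_pred=3.9204  r=-8.0504  x^+=1.9239  v^+=-1.5257  a^+=-5.4695
step 3: x_pred=-1.1660  r=5.3160  x^+=0.1524  v^+=-5.1550  a^+=-2.6866
step 4: x_pred=-4.9780  r=10.7880  x^+=-2.3026  v^+=-5.6214  a^+=2.9609
step 5: x_pred=-5.9167  r=6.2967  x^+=-4.3551  v^+=-2.1799  a^+=6.2572

resid = 6.2967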